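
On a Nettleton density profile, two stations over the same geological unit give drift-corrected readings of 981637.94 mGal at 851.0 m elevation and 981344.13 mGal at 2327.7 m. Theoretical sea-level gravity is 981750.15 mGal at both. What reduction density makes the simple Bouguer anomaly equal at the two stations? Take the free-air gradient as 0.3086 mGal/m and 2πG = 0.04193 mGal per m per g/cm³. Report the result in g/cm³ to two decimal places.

Δg_obs = 981344.13 − 981637.94 = -293.81 mGal over Δh = 2327.7 − 851.0 = 1476.7 m
Equal Bouguer anomalies ⇒ Δg_obs + (0.3086 − 0.04193ρ)·Δh = 0
0.3086 − 0.04193ρ = −Δg_obs/Δh = 0.19896
ρ = (0.3086 − 0.19896) / 0.04193 = 2.61 g/cm³

2.61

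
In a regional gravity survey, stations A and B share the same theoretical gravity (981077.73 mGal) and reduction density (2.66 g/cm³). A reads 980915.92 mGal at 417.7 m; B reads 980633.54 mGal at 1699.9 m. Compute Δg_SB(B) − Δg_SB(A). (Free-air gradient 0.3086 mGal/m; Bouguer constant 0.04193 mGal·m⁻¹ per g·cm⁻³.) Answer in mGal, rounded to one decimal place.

-29.7

Δg_SB(A) = 980915.92 − 981077.73 + 0.3086×417.7 − 0.04193×2.66×417.7 = -79.50 mGal
Δg_SB(B) = 980633.54 − 981077.73 + 0.3086×1699.9 − 0.04193×2.66×1699.9 = -109.20 mGal
Difference = -109.20 − (-79.50) = -29.70 mGal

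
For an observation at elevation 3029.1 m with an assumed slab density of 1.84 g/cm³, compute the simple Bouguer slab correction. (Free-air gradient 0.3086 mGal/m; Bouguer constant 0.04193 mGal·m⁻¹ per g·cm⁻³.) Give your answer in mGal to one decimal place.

Bouguer slab correction = 0.04193 × 1.84 × 3029.1 = 233.7 mGal

233.7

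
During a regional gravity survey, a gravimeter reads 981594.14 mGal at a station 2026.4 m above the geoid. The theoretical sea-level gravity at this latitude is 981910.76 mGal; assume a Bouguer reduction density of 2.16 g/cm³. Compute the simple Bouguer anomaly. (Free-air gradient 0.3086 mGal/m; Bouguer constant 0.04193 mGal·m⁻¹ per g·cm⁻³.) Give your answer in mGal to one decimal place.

125.2

Free-air correction = 0.3086 × 2026.4 = 625.35 mGal
Free-air anomaly = 981594.14 − 981910.76 + (625.35) = 308.73 mGal
Bouguer slab correction = 0.04193 × 2.16 × 2026.4 = 183.53 mGal
Simple Bouguer anomaly = 308.73 − (183.53) = 125.20 mGal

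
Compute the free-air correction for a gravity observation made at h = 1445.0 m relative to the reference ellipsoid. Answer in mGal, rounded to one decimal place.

445.9

Free-air correction = 0.3086 × 1445.0 = 445.9 mGal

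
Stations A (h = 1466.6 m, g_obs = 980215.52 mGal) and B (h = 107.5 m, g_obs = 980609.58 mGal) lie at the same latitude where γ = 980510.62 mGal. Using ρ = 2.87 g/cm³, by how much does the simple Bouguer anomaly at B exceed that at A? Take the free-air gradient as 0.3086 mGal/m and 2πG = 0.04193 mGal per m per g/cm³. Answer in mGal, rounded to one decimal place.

Δg_SB(A) = 980215.52 − 980510.62 + 0.3086×1466.6 − 0.04193×2.87×1466.6 = -19.00 mGal
Δg_SB(B) = 980609.58 − 980510.62 + 0.3086×107.5 − 0.04193×2.87×107.5 = 119.20 mGal
Difference = 119.20 − (-19.00) = 138.20 mGal

138.2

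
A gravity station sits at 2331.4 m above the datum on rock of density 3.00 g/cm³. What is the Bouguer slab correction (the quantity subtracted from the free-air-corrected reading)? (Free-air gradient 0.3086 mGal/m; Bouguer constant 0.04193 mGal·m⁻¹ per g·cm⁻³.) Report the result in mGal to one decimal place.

293.3

Bouguer slab correction = 0.04193 × 3.00 × 2331.4 = 293.3 mGal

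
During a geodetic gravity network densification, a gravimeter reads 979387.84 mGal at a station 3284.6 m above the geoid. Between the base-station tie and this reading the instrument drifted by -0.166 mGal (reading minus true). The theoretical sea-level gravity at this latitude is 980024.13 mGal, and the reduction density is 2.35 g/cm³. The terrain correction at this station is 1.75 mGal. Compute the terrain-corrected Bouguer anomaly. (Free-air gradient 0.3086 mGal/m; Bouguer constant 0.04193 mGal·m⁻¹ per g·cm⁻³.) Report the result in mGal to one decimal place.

55.6

Drift-corrected reading = 979387.84 − (-0.166) = 979388.006 mGal
Free-air correction = 0.3086 × 3284.6 = 1013.63 mGal
Free-air anomaly = 979388.006 − 980024.13 + (1013.63) = 377.506 mGal
Bouguer slab correction = 0.04193 × 2.35 × 3284.6 = 323.65 mGal
Simple Bouguer anomaly = 377.506 − (323.65) = 53.856 mGal
Complete Bouguer anomaly = 53.856 + 1.75 = 55.606 mGal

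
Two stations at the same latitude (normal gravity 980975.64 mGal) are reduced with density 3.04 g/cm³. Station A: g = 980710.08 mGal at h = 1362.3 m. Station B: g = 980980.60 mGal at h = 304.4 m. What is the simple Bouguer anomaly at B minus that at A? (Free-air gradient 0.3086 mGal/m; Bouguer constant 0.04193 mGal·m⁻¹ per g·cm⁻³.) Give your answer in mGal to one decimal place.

Δg_SB(A) = 980710.08 − 980975.64 + 0.3086×1362.3 − 0.04193×3.04×1362.3 = -18.80 mGal
Δg_SB(B) = 980980.60 − 980975.64 + 0.3086×304.4 − 0.04193×3.04×304.4 = 60.10 mGal
Difference = 60.10 − (-18.80) = 78.90 mGal

78.9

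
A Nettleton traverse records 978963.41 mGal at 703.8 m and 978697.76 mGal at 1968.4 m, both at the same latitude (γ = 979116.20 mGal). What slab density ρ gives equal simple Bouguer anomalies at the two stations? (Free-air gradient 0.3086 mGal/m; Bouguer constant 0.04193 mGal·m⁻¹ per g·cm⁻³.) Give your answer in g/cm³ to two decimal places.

2.35

Δg_obs = 978697.76 − 978963.41 = -265.65 mGal over Δh = 1968.4 − 703.8 = 1264.6 m
Equal Bouguer anomalies ⇒ Δg_obs + (0.3086 − 0.04193ρ)·Δh = 0
0.3086 − 0.04193ρ = −Δg_obs/Δh = 0.21007
ρ = (0.3086 − 0.21007) / 0.04193 = 2.35 g/cm³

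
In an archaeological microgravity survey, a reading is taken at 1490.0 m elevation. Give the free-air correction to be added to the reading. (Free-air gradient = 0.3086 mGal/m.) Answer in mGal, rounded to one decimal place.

459.8

Free-air correction = 0.3086 × 1490.0 = 459.8 mGal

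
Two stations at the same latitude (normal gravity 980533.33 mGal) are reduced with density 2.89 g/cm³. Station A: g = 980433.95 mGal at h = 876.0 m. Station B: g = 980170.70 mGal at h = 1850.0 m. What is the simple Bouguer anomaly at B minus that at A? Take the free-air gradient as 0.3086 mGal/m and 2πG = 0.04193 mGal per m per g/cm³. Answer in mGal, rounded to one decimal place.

-80.7

Δg_SB(A) = 980433.95 − 980533.33 + 0.3086×876.0 − 0.04193×2.89×876.0 = 64.80 mGal
Δg_SB(B) = 980170.70 − 980533.33 + 0.3086×1850.0 − 0.04193×2.89×1850.0 = -15.90 mGal
Difference = -15.90 − (64.80) = -80.70 mGal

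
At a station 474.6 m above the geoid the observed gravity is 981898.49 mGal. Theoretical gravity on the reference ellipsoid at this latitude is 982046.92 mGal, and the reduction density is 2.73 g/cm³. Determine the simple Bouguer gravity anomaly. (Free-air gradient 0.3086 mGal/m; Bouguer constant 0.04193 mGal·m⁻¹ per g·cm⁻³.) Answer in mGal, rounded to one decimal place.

-56.3

Free-air correction = 0.3086 × 474.6 = 146.46 mGal
Free-air anomaly = 981898.49 − 982046.92 + (146.46) = -1.97 mGal
Bouguer slab correction = 0.04193 × 2.73 × 474.6 = 54.33 mGal
Simple Bouguer anomaly = -1.97 − (54.33) = -56.30 mGal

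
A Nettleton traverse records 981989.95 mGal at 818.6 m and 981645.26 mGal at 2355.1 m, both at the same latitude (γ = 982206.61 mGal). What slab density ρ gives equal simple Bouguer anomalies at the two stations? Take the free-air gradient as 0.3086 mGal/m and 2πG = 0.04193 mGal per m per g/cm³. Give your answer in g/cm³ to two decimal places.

2.01

Δg_obs = 981645.26 − 981989.95 = -344.69 mGal over Δh = 2355.1 − 818.6 = 1536.5 m
Equal Bouguer anomalies ⇒ Δg_obs + (0.3086 − 0.04193ρ)·Δh = 0
0.3086 − 0.04193ρ = −Δg_obs/Δh = 0.22433
ρ = (0.3086 − 0.22433) / 0.04193 = 2.01 g/cm³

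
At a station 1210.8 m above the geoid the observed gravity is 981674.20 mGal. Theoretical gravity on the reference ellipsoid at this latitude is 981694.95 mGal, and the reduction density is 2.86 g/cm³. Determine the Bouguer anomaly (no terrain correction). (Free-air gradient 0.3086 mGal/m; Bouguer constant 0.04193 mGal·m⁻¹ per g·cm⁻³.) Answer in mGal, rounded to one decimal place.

Free-air correction = 0.3086 × 1210.8 = 373.65 mGal
Free-air anomaly = 981674.20 − 981694.95 + (373.65) = 352.90 mGal
Bouguer slab correction = 0.04193 × 2.86 × 1210.8 = 145.20 mGal
Simple Bouguer anomaly = 352.90 − (145.20) = 207.70 mGal

207.7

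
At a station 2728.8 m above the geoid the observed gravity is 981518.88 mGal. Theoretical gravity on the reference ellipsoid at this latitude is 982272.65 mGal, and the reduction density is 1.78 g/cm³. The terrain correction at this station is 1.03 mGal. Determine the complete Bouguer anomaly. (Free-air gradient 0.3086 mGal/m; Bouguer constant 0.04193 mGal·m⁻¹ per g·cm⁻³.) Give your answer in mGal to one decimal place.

-114.3

Free-air correction = 0.3086 × 2728.8 = 842.11 mGal
Free-air anomaly = 981518.88 − 982272.65 + (842.11) = 88.34 mGal
Bouguer slab correction = 0.04193 × 1.78 × 2728.8 = 203.67 mGal
Simple Bouguer anomaly = 88.34 − (203.67) = -115.33 mGal
Complete Bouguer anomaly = -115.33 + 1.03 = -114.30 mGal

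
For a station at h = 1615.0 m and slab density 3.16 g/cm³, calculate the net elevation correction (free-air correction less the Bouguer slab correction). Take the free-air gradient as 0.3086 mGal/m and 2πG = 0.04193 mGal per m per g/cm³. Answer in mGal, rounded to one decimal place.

Combined gradient = 0.3086 − 0.04193 × 3.16 = 0.1761012 mGal/m
Combined elevation correction = 0.1761012 × 1615.0 = 284.4 mGal

284.4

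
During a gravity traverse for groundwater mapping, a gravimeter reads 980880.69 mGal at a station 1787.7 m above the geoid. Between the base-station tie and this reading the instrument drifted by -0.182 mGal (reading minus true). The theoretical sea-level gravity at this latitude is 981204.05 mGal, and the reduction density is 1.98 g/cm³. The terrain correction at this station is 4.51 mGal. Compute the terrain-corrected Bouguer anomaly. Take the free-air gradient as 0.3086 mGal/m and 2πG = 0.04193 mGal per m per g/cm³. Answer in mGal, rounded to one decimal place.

84.6

Drift-corrected reading = 980880.69 − (-0.182) = 980880.872 mGal
Free-air correction = 0.3086 × 1787.7 = 551.68 mGal
Free-air anomaly = 980880.872 − 981204.05 + (551.68) = 228.502 mGal
Bouguer slab correction = 0.04193 × 1.98 × 1787.7 = 148.42 mGal
Simple Bouguer anomaly = 228.502 − (148.42) = 80.082 mGal
Complete Bouguer anomaly = 80.082 + 4.51 = 84.592 mGal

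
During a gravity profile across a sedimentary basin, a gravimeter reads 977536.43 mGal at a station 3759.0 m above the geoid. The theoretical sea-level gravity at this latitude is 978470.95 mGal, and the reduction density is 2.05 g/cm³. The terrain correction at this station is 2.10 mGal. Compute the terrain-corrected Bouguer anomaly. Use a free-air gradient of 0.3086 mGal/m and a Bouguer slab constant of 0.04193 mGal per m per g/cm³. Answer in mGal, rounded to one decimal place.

-95.5

Free-air correction = 0.3086 × 3759.0 = 1160.03 mGal
Free-air anomaly = 977536.43 − 978470.95 + (1160.03) = 225.51 mGal
Bouguer slab correction = 0.04193 × 2.05 × 3759.0 = 323.11 mGal
Simple Bouguer anomaly = 225.51 − (323.11) = -97.60 mGal
Complete Bouguer anomaly = -97.60 + 2.10 = -95.50 mGal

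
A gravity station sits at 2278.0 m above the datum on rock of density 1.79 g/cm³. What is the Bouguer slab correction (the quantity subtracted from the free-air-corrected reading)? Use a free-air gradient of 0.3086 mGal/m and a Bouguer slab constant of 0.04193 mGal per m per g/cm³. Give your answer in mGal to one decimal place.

171.0

Bouguer slab correction = 0.04193 × 1.79 × 2278.0 = 171.0 mGal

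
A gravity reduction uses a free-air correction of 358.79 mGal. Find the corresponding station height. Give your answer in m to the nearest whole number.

1163

h = 358.79 / 0.3086 = 1162.64 m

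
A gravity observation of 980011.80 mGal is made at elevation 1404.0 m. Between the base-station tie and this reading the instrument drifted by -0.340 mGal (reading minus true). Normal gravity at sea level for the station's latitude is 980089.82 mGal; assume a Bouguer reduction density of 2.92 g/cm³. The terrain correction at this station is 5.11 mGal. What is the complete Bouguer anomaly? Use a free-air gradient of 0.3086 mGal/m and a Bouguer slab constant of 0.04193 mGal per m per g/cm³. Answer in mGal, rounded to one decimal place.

188.8

Drift-corrected reading = 980011.80 − (-0.340) = 980012.140 mGal
Free-air correction = 0.3086 × 1404.0 = 433.27 mGal
Free-air anomaly = 980012.140 − 980089.82 + (433.27) = 355.590 mGal
Bouguer slab correction = 0.04193 × 2.92 × 1404.0 = 171.90 mGal
Simple Bouguer anomaly = 355.590 − (171.90) = 183.690 mGal
Complete Bouguer anomaly = 183.690 + 5.11 = 188.800 mGal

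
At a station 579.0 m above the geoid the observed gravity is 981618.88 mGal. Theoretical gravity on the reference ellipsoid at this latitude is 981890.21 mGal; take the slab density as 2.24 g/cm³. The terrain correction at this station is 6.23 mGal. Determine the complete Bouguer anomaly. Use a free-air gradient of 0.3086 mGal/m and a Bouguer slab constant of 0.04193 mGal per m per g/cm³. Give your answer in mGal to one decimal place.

Free-air correction = 0.3086 × 579.0 = 178.68 mGal
Free-air anomaly = 981618.88 − 981890.21 + (178.68) = -92.65 mGal
Bouguer slab correction = 0.04193 × 2.24 × 579.0 = 54.38 mGal
Simple Bouguer anomaly = -92.65 − (54.38) = -147.03 mGal
Complete Bouguer anomaly = -147.03 + 6.23 = -140.80 mGal

-140.8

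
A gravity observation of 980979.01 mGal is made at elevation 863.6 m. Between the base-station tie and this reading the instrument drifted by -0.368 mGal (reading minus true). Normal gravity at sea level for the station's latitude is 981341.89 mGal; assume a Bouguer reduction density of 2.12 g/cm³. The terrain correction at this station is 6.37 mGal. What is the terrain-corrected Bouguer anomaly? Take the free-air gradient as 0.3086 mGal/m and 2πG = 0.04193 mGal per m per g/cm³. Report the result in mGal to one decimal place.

Drift-corrected reading = 980979.01 − (-0.368) = 980979.378 mGal
Free-air correction = 0.3086 × 863.6 = 266.51 mGal
Free-air anomaly = 980979.378 − 981341.89 + (266.51) = -96.002 mGal
Bouguer slab correction = 0.04193 × 2.12 × 863.6 = 76.77 mGal
Simple Bouguer anomaly = -96.002 − (76.77) = -172.772 mGal
Complete Bouguer anomaly = -172.772 + 6.37 = -166.402 mGal

-166.4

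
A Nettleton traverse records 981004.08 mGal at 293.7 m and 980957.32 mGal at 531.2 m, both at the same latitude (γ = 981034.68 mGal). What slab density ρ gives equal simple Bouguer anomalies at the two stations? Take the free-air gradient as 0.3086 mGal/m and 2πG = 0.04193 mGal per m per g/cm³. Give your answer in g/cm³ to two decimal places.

2.66

Δg_obs = 980957.32 − 981004.08 = -46.76 mGal over Δh = 531.2 − 293.7 = 237.5 m
Equal Bouguer anomalies ⇒ Δg_obs + (0.3086 − 0.04193ρ)·Δh = 0
0.3086 − 0.04193ρ = −Δg_obs/Δh = 0.19688
ρ = (0.3086 − 0.19688) / 0.04193 = 2.66 g/cm³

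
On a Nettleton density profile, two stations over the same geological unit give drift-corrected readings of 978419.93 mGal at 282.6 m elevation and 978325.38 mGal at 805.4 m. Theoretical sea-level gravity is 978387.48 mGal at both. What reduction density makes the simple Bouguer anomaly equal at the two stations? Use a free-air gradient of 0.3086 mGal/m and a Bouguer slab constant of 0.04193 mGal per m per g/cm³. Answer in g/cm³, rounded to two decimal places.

3.05

Δg_obs = 978325.38 − 978419.93 = -94.55 mGal over Δh = 805.4 − 282.6 = 522.8 m
Equal Bouguer anomalies ⇒ Δg_obs + (0.3086 − 0.04193ρ)·Δh = 0
0.3086 − 0.04193ρ = −Δg_obs/Δh = 0.18085
ρ = (0.3086 − 0.18085) / 0.04193 = 3.05 g/cm³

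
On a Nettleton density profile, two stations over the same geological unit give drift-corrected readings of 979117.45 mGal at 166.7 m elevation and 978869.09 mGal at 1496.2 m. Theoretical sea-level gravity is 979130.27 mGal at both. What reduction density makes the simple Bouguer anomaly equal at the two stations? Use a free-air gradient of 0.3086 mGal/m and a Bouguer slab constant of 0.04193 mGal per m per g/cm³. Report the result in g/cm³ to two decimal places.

Δg_obs = 978869.09 − 979117.45 = -248.36 mGal over Δh = 1496.2 − 166.7 = 1329.5 m
Equal Bouguer anomalies ⇒ Δg_obs + (0.3086 − 0.04193ρ)·Δh = 0
0.3086 − 0.04193ρ = −Δg_obs/Δh = 0.18681
ρ = (0.3086 − 0.18681) / 0.04193 = 2.90 g/cm³

2.90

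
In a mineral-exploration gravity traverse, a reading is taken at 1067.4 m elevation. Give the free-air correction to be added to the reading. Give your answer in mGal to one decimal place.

Free-air correction = 0.3086 × 1067.4 = 329.4 mGal

329.4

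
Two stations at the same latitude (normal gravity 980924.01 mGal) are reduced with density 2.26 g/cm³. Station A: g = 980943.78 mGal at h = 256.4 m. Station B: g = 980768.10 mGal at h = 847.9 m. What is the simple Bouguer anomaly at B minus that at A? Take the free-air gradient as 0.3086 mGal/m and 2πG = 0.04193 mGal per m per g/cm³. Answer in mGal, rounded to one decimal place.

-49.2

Δg_SB(A) = 980943.78 − 980924.01 + 0.3086×256.4 − 0.04193×2.26×256.4 = 74.60 mGal
Δg_SB(B) = 980768.10 − 980924.01 + 0.3086×847.9 − 0.04193×2.26×847.9 = 25.40 mGal
Difference = 25.40 − (74.60) = -49.20 mGal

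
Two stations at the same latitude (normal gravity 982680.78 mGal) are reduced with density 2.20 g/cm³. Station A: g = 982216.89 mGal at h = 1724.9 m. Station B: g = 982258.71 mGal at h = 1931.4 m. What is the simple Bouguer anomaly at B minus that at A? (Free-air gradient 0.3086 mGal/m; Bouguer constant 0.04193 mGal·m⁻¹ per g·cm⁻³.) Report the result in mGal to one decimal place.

Δg_SB(A) = 982216.89 − 982680.78 + 0.3086×1724.9 − 0.04193×2.20×1724.9 = -90.70 mGal
Δg_SB(B) = 982258.71 − 982680.78 + 0.3086×1931.4 − 0.04193×2.20×1931.4 = -4.20 mGal
Difference = -4.20 − (-90.70) = 86.50 mGal

86.5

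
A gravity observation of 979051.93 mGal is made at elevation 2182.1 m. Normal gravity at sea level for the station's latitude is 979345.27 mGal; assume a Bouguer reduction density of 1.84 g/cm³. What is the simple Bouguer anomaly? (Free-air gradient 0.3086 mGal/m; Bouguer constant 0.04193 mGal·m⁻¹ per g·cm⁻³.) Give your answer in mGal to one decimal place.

Free-air correction = 0.3086 × 2182.1 = 673.40 mGal
Free-air anomaly = 979051.93 − 979345.27 + (673.40) = 380.06 mGal
Bouguer slab correction = 0.04193 × 1.84 × 2182.1 = 168.35 mGal
Simple Bouguer anomaly = 380.06 − (168.35) = 211.71 mGal

211.7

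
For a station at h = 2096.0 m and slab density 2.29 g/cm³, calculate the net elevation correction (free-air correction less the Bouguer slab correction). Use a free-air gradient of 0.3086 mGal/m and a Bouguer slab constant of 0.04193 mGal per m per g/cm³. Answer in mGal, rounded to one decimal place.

445.6

Combined gradient = 0.3086 − 0.04193 × 2.29 = 0.2125803 mGal/m
Combined elevation correction = 0.2125803 × 2096.0 = 445.6 mGal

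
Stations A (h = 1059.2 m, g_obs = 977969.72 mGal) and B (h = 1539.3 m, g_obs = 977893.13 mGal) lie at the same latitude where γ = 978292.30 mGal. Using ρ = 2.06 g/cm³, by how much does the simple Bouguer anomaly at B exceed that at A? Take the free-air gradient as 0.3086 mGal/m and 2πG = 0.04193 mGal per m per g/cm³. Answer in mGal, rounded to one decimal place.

30.1

Δg_SB(A) = 977969.72 − 978292.30 + 0.3086×1059.2 − 0.04193×2.06×1059.2 = -87.20 mGal
Δg_SB(B) = 977893.13 − 978292.30 + 0.3086×1539.3 − 0.04193×2.06×1539.3 = -57.10 mGal
Difference = -57.10 − (-87.20) = 30.10 mGal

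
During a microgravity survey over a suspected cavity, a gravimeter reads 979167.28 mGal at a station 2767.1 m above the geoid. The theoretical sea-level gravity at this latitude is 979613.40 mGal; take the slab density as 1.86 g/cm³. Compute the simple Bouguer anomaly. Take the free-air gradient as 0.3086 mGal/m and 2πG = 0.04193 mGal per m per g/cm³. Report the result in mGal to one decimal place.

Free-air correction = 0.3086 × 2767.1 = 853.93 mGal
Free-air anomaly = 979167.28 − 979613.40 + (853.93) = 407.81 mGal
Bouguer slab correction = 0.04193 × 1.86 × 2767.1 = 215.81 mGal
Simple Bouguer anomaly = 407.81 − (215.81) = 192.00 mGal

192.0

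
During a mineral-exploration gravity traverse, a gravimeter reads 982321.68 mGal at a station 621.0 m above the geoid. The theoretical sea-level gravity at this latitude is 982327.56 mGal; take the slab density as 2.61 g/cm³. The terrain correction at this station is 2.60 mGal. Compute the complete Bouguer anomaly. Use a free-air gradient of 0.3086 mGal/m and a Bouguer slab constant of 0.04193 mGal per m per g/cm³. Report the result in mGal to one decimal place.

120.4

Free-air correction = 0.3086 × 621.0 = 191.64 mGal
Free-air anomaly = 982321.68 − 982327.56 + (191.64) = 185.76 mGal
Bouguer slab correction = 0.04193 × 2.61 × 621.0 = 67.96 mGal
Simple Bouguer anomaly = 185.76 − (67.96) = 117.80 mGal
Complete Bouguer anomaly = 117.80 + 2.60 = 120.40 mGal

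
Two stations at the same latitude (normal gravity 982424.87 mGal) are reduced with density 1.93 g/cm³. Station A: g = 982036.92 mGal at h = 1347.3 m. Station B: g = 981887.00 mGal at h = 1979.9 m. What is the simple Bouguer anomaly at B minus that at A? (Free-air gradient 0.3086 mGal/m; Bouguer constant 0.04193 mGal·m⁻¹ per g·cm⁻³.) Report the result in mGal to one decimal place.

-5.9

Δg_SB(A) = 982036.92 − 982424.87 + 0.3086×1347.3 − 0.04193×1.93×1347.3 = -81.20 mGal
Δg_SB(B) = 981887.00 − 982424.87 + 0.3086×1979.9 − 0.04193×1.93×1979.9 = -87.10 mGal
Difference = -87.10 − (-81.20) = -5.90 mGal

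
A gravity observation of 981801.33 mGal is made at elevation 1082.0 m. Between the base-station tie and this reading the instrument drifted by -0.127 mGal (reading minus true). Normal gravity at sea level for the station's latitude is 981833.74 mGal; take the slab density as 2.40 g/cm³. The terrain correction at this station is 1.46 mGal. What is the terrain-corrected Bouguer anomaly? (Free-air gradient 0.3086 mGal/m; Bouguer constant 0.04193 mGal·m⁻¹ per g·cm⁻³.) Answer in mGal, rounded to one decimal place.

Drift-corrected reading = 981801.33 − (-0.127) = 981801.457 mGal
Free-air correction = 0.3086 × 1082.0 = 333.91 mGal
Free-air anomaly = 981801.457 − 981833.74 + (333.91) = 301.627 mGal
Bouguer slab correction = 0.04193 × 2.40 × 1082.0 = 108.88 mGal
Simple Bouguer anomaly = 301.627 − (108.88) = 192.747 mGal
Complete Bouguer anomaly = 192.747 + 1.46 = 194.207 mGal

194.2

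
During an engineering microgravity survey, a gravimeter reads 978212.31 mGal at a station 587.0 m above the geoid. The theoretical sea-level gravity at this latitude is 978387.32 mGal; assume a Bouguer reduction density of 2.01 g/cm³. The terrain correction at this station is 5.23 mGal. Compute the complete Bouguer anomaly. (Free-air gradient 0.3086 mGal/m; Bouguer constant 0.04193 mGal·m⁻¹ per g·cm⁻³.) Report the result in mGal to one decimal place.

Free-air correction = 0.3086 × 587.0 = 181.15 mGal
Free-air anomaly = 978212.31 − 978387.32 + (181.15) = 6.14 mGal
Bouguer slab correction = 0.04193 × 2.01 × 587.0 = 49.47 mGal
Simple Bouguer anomaly = 6.14 − (49.47) = -43.33 mGal
Complete Bouguer anomaly = -43.33 + 5.23 = -38.10 mGal

-38.1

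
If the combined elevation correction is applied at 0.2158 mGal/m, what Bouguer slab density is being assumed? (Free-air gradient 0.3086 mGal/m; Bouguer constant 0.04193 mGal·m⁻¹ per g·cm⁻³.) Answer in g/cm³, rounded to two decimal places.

2.21

0.2158 = 0.3086 − 0.04193 × ρ
ρ = (0.3086 − 0.2158) / 0.04193 = 2.21 g/cm³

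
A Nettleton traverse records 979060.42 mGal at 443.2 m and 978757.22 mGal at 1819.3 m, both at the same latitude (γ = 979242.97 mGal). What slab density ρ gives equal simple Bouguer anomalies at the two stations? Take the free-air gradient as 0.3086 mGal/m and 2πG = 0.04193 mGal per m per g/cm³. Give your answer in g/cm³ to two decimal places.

Δg_obs = 978757.22 − 979060.42 = -303.20 mGal over Δh = 1819.3 − 443.2 = 1376.1 m
Equal Bouguer anomalies ⇒ Δg_obs + (0.3086 − 0.04193ρ)·Δh = 0
0.3086 − 0.04193ρ = −Δg_obs/Δh = 0.22033
ρ = (0.3086 − 0.22033) / 0.04193 = 2.11 g/cm³

2.11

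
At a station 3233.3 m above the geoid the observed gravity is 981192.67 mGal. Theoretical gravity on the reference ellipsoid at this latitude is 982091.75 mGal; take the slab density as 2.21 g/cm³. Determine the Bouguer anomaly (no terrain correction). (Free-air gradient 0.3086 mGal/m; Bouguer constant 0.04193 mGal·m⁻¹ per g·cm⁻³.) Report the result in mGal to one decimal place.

-200.9

Free-air correction = 0.3086 × 3233.3 = 997.80 mGal
Free-air anomaly = 981192.67 − 982091.75 + (997.80) = 98.72 mGal
Bouguer slab correction = 0.04193 × 2.21 × 3233.3 = 299.61 mGal
Simple Bouguer anomaly = 98.72 − (299.61) = -200.89 mGal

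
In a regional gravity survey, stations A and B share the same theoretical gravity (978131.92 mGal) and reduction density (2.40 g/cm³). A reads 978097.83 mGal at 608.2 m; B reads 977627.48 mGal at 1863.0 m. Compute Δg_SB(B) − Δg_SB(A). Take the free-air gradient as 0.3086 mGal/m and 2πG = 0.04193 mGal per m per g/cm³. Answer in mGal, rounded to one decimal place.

-209.4

Δg_SB(A) = 978097.83 − 978131.92 + 0.3086×608.2 − 0.04193×2.40×608.2 = 92.40 mGal
Δg_SB(B) = 977627.48 − 978131.92 + 0.3086×1863.0 − 0.04193×2.40×1863.0 = -117.00 mGal
Difference = -117.00 − (92.40) = -209.40 mGal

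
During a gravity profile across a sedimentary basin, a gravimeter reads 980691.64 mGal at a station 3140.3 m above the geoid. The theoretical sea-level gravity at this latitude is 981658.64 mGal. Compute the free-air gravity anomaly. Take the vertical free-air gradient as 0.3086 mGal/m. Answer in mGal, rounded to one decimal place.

Free-air correction = 0.3086 × 3140.3 = 969.10 mGal
Free-air anomaly = 980691.64 − 981658.64 + (969.10) = 2.10 mGal

2.1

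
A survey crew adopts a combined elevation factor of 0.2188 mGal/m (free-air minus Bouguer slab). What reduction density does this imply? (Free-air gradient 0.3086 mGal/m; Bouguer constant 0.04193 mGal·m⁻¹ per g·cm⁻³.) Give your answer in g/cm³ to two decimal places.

2.14

0.2188 = 0.3086 − 0.04193 × ρ
ρ = (0.3086 − 0.2188) / 0.04193 = 2.14 g/cm³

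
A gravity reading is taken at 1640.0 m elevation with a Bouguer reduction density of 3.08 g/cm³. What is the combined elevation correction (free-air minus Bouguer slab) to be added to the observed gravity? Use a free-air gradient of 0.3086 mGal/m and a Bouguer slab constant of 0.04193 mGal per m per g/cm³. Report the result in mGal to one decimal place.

294.3

Combined gradient = 0.3086 − 0.04193 × 3.08 = 0.1794556 mGal/m
Combined elevation correction = 0.1794556 × 1640.0 = 294.3 mGal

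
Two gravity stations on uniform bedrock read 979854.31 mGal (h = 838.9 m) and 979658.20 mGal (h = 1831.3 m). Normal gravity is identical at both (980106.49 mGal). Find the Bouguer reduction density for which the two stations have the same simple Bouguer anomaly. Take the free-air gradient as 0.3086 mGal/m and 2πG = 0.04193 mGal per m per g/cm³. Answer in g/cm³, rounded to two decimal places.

Δg_obs = 979658.20 − 979854.31 = -196.11 mGal over Δh = 1831.3 − 838.9 = 992.4 m
Equal Bouguer anomalies ⇒ Δg_obs + (0.3086 − 0.04193ρ)·Δh = 0
0.3086 − 0.04193ρ = −Δg_obs/Δh = 0.19761
ρ = (0.3086 − 0.19761) / 0.04193 = 2.65 g/cm³

2.65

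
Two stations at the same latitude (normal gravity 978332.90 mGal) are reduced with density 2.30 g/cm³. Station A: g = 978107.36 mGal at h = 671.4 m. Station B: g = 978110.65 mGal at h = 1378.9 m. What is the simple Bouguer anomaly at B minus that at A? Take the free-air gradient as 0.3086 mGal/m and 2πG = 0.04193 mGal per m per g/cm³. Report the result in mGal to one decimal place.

Δg_SB(A) = 978107.36 − 978332.90 + 0.3086×671.4 − 0.04193×2.30×671.4 = -83.10 mGal
Δg_SB(B) = 978110.65 − 978332.90 + 0.3086×1378.9 − 0.04193×2.30×1378.9 = 70.30 mGal
Difference = 70.30 − (-83.10) = 153.40 mGal

153.4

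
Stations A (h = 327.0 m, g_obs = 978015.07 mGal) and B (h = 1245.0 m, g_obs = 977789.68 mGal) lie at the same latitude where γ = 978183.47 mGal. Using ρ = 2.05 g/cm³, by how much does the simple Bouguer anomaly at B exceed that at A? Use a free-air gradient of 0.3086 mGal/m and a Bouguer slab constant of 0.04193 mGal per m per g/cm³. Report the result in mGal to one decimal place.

Δg_SB(A) = 978015.07 − 978183.47 + 0.3086×327.0 − 0.04193×2.05×327.0 = -95.60 mGal
Δg_SB(B) = 977789.68 − 978183.47 + 0.3086×1245.0 − 0.04193×2.05×1245.0 = -116.60 mGal
Difference = -116.60 − (-95.60) = -21.00 mGal

-21.0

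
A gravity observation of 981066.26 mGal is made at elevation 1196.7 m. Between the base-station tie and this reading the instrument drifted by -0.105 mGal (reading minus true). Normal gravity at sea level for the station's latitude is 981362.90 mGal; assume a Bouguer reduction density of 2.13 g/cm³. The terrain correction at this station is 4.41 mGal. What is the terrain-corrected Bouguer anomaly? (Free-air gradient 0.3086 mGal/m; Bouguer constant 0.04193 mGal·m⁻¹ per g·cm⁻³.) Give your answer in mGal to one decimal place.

Drift-corrected reading = 981066.26 − (-0.105) = 981066.365 mGal
Free-air correction = 0.3086 × 1196.7 = 369.30 mGal
Free-air anomaly = 981066.365 − 981362.90 + (369.30) = 72.765 mGal
Bouguer slab correction = 0.04193 × 2.13 × 1196.7 = 106.88 mGal
Simple Bouguer anomaly = 72.765 − (106.88) = -34.115 mGal
Complete Bouguer anomaly = -34.115 + 4.41 = -29.705 mGal

-29.7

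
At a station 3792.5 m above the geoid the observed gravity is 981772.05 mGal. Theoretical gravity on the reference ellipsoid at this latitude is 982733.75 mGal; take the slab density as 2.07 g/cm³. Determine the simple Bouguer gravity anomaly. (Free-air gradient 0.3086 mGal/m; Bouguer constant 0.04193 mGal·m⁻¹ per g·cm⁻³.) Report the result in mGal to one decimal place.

Free-air correction = 0.3086 × 3792.5 = 1170.37 mGal
Free-air anomaly = 981772.05 − 982733.75 + (1170.37) = 208.67 mGal
Bouguer slab correction = 0.04193 × 2.07 × 3792.5 = 329.17 mGal
Simple Bouguer anomaly = 208.67 − (329.17) = -120.50 mGal

-120.5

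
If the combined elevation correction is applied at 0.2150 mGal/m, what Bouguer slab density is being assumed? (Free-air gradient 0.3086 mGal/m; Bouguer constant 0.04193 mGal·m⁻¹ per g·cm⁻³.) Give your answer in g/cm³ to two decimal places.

0.2150 = 0.3086 − 0.04193 × ρ
ρ = (0.3086 − 0.2150) / 0.04193 = 2.23 g/cm³

2.23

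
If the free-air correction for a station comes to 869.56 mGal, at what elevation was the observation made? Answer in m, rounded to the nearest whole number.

h = 869.56 / 0.3086 = 2817.76 m

2818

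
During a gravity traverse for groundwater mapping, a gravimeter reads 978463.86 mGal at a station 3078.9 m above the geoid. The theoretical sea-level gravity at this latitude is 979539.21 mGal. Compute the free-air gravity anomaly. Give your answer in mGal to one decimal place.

-125.2

Free-air correction = 0.3086 × 3078.9 = 950.15 mGal
Free-air anomaly = 978463.86 − 979539.21 + (950.15) = -125.20 mGal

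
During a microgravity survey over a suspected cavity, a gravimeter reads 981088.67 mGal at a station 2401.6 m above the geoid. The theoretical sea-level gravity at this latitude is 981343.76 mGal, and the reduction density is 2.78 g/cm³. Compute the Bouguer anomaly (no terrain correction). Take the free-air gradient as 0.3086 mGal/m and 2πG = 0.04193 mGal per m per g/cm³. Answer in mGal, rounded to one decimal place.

206.1

Free-air correction = 0.3086 × 2401.6 = 741.13 mGal
Free-air anomaly = 981088.67 − 981343.76 + (741.13) = 486.04 mGal
Bouguer slab correction = 0.04193 × 2.78 × 2401.6 = 279.94 mGal
Simple Bouguer anomaly = 486.04 − (279.94) = 206.10 mGal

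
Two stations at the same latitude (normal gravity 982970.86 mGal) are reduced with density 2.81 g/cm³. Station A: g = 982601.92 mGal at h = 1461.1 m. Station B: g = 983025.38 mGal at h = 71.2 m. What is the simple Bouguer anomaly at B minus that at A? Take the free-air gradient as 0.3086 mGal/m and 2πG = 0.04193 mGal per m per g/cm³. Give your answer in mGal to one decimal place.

Δg_SB(A) = 982601.92 − 982970.86 + 0.3086×1461.1 − 0.04193×2.81×1461.1 = -90.20 mGal
Δg_SB(B) = 983025.38 − 982970.86 + 0.3086×71.2 − 0.04193×2.81×71.2 = 68.10 mGal
Difference = 68.10 − (-90.20) = 158.30 mGal

158.3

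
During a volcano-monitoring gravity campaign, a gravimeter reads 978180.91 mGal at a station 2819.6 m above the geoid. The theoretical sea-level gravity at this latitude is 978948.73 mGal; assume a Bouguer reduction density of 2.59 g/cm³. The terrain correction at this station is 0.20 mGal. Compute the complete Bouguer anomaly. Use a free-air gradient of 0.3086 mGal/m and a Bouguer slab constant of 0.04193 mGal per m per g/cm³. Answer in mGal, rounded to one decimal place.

Free-air correction = 0.3086 × 2819.6 = 870.13 mGal
Free-air anomaly = 978180.91 − 978948.73 + (870.13) = 102.31 mGal
Bouguer slab correction = 0.04193 × 2.59 × 2819.6 = 306.20 mGal
Simple Bouguer anomaly = 102.31 − (306.20) = -203.89 mGal
Complete Bouguer anomaly = -203.89 + 0.20 = -203.69 mGal

-203.7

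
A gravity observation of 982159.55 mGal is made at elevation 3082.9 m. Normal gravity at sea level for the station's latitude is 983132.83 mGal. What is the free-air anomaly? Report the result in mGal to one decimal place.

Free-air correction = 0.3086 × 3082.9 = 951.38 mGal
Free-air anomaly = 982159.55 − 983132.83 + (951.38) = -21.90 mGal

-21.9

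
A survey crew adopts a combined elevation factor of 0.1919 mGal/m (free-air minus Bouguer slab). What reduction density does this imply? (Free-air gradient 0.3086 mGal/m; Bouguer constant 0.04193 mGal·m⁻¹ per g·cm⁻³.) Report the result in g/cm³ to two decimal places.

2.78

0.1919 = 0.3086 − 0.04193 × ρ
ρ = (0.3086 − 0.1919) / 0.04193 = 2.78 g/cm³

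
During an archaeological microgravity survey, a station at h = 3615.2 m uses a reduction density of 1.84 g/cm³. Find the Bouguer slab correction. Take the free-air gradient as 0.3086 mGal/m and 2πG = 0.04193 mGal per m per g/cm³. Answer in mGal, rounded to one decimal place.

278.9

Bouguer slab correction = 0.04193 × 1.84 × 3615.2 = 278.9 mGal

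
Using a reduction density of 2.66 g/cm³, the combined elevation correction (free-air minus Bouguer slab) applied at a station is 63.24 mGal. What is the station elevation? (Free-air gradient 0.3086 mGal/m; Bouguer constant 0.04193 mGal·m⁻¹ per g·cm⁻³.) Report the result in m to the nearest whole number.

Combined gradient = 0.3086 − 0.04193 × 2.66 = 0.1970662 mGal/m
h = 63.24 / 0.1970662 = 320.91 m

321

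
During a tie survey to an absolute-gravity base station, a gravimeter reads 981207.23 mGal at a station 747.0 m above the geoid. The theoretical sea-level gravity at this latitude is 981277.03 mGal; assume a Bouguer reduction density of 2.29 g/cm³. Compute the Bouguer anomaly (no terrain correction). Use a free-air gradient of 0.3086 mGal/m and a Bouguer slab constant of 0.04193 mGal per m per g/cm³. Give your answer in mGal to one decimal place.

Free-air correction = 0.3086 × 747.0 = 230.52 mGal
Free-air anomaly = 981207.23 − 981277.03 + (230.52) = 160.72 mGal
Bouguer slab correction = 0.04193 × 2.29 × 747.0 = 71.73 mGal
Simple Bouguer anomaly = 160.72 − (71.73) = 88.99 mGal

89.0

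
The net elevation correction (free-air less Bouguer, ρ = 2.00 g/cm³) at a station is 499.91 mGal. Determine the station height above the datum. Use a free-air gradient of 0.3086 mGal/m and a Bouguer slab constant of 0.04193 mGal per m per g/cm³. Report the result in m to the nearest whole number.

2224

Combined gradient = 0.3086 − 0.04193 × 2.00 = 0.2247400 mGal/m
h = 499.91 / 0.2247400 = 2224.39 m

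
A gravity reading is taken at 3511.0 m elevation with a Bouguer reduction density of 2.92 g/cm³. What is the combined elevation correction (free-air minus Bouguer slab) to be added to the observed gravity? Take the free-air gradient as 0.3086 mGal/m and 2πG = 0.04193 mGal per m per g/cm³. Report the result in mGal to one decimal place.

653.6

Combined gradient = 0.3086 − 0.04193 × 2.92 = 0.1861644 mGal/m
Combined elevation correction = 0.1861644 × 3511.0 = 653.6 mGal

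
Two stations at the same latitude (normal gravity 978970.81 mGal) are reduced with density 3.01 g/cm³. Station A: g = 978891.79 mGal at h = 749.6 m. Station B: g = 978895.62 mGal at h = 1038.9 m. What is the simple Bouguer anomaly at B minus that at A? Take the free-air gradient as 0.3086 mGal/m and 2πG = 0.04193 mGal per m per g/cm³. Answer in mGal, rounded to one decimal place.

Δg_SB(A) = 978891.79 − 978970.81 + 0.3086×749.6 − 0.04193×3.01×749.6 = 57.70 mGal
Δg_SB(B) = 978895.62 − 978970.81 + 0.3086×1038.9 − 0.04193×3.01×1038.9 = 114.30 mGal
Difference = 114.30 − (57.70) = 56.60 mGal

56.6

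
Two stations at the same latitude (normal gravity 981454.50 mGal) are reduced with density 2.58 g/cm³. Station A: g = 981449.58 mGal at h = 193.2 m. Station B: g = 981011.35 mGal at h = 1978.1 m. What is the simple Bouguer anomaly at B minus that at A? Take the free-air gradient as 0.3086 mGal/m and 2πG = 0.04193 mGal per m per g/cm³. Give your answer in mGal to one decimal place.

-80.5

Δg_SB(A) = 981449.58 − 981454.50 + 0.3086×193.2 − 0.04193×2.58×193.2 = 33.80 mGal
Δg_SB(B) = 981011.35 − 981454.50 + 0.3086×1978.1 − 0.04193×2.58×1978.1 = -46.70 mGal
Difference = -46.70 − (33.80) = -80.50 mGal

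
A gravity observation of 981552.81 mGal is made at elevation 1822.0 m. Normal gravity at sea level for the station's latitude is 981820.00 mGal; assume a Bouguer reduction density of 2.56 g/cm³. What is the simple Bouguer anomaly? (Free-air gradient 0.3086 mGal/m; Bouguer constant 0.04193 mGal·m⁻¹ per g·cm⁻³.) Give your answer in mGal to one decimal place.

99.5

Free-air correction = 0.3086 × 1822.0 = 562.27 mGal
Free-air anomaly = 981552.81 − 981820.00 + (562.27) = 295.08 mGal
Bouguer slab correction = 0.04193 × 2.56 × 1822.0 = 195.57 mGal
Simple Bouguer anomaly = 295.08 − (195.57) = 99.51 mGal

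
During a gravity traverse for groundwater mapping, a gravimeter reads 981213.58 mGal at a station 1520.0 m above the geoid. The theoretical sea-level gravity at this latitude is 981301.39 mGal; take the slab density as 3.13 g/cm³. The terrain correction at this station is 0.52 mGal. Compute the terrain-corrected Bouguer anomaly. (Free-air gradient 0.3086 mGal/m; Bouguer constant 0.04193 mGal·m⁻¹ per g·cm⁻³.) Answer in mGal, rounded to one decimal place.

Free-air correction = 0.3086 × 1520.0 = 469.07 mGal
Free-air anomaly = 981213.58 − 981301.39 + (469.07) = 381.26 mGal
Bouguer slab correction = 0.04193 × 3.13 × 1520.0 = 199.49 mGal
Simple Bouguer anomaly = 381.26 − (199.49) = 181.77 mGal
Complete Bouguer anomaly = 181.77 + 0.52 = 182.29 mGal

182.3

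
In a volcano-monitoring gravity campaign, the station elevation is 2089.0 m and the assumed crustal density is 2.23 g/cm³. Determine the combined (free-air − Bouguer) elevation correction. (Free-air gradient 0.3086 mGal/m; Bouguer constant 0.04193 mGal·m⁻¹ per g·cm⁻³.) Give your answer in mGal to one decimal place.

Combined gradient = 0.3086 − 0.04193 × 2.23 = 0.2150961 mGal/m
Combined elevation correction = 0.2150961 × 2089.0 = 449.3 mGal

449.3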